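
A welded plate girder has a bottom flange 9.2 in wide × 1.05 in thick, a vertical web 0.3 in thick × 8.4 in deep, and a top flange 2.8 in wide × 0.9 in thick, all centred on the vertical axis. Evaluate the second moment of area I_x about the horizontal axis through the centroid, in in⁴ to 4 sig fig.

Break the section into simple shapes (no overlaps), measuring from the bottom-left corner of the bounding box.
Bottom plate: 9.2 × 1.05, A = 9.66 in², y = 0.525 in, Ī = 0.887513 in⁴.
Web plate: 0.3 × 8.4, A = 2.52 in², y = 5.25 in, Ī = 14.8176 in⁴.
Top plate: 2.8 × 0.9, A = 2.52 in², y = 9.9 in, Ī = 0.1701 in⁴.
Centroid: ȳ = ΣA·y / ΣA = 2.94214 in.
Transfer each piece to the horizontal axis through the centroid using Ī + A·d² with d = y − 2.94214:
  bottom plate: d = -2.41714 in → contributes +57.3268 in⁴
  web plate: d = 2.30786 in → contributes +28.2396 in⁴
  top plate: d = 6.95786 in → contributes +122.168 in⁴
Total I = 207.734 in⁴.

I_x ≈ 207.7 in⁴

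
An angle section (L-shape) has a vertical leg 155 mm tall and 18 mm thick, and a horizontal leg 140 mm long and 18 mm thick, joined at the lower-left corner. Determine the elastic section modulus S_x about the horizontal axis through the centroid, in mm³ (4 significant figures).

S_x ≈ 1.060 × 10⁵ mm³

Treat the section as a set of non-overlapping primitives; coordinates are from the bounding-box lower-left.
Vertical leg: 18 × 155, A = 2 790 mm², y = 77.5 mm, Ī = 5 585 813 mm⁴.
Horizontal leg (remainder): 122 × 18, A = 2 196 mm², y = 9 mm, Ī = 59 292 mm⁴.
Centroid: ȳ = ΣA·y / ΣA = 47.3303 mm.
Transfer each piece to the horizontal axis through the centroid using Ī + A·d² with d = y − 47.3303:
  vertical leg: d = 30.1697 mm → contributes +8 125 296 mm⁴
  horizontal leg (remainder): d = -38.3303 mm → contributes +3 285 686 mm⁴
Total I = 11 410 982 mm⁴.
Extreme fibre distance c = 107.67 mm; S = I/c = 105 981 mm³.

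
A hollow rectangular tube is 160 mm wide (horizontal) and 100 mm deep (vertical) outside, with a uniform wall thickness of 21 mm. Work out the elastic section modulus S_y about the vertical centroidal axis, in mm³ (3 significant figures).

Decompose the section into non-overlapping parts with the origin at the bottom-left of its bounding rectangle.
Outer rectangle: 160 × 100, A = 16 000 mm², x = 80 mm, Ī = 34 133 333 mm⁴.
Inner void (subtracted): 118 × 58, A = 6 844 mm², x = 80 mm, Ī = 7 941 321 mm⁴.
By symmetry the centroid is at mid-width, x̄ = 80 mm.
All pieces are centred on the vertical centroidal axis, so I = ΣĪ (holes subtracted) = 26 192 012 mm⁴.
Extreme fibre distance c = 80 mm; S = I/c = 327 400 mm³.

S_y ≈ 3.27 × 10⁵ mm³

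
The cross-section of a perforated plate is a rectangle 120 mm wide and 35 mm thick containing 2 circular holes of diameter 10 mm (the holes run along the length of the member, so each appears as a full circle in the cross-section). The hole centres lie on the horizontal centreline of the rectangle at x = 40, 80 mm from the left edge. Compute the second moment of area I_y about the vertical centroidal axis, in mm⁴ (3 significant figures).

I_y ≈ 4.98 × 10⁶ mm⁴

Treat the section as a set of non-overlapping primitives; coordinates are from the bounding-box lower-left.
Plate: 120 × 35, A = 4 200 mm², x = 60 mm, Ī = 5 040 000 mm⁴.
Hole 1 (subtracted): ⌀10, A = 78.54 mm², x = 40 mm, Ī = 490.87 mm⁴.
Hole 2 (subtracted): ⌀10, A = 78.54 mm², x = 80 mm, Ī = 490.87 mm⁴.
By symmetry the centroid is at mid-width, x̄ = 60 mm.
Transfer each piece to the vertical centroidal axis using Ī + A·d² with d = x − 60:
  plate: d = 0 mm → contributes +5 040 000 mm⁴
  hole 1: d = -20 mm → contributes −31 907 mm⁴
  hole 2: d = 20 mm → contributes −31 907 mm⁴
Total I = 4 976 186 mm⁴.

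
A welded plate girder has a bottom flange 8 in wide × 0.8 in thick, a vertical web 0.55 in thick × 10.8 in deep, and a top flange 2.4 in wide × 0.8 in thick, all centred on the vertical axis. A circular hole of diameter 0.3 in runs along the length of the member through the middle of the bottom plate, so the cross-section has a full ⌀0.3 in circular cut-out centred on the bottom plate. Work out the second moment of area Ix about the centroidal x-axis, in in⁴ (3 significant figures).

Break the section into simple shapes (no overlaps), measuring from the bottom-left corner of the bounding box.
Bottom plate: 8 × 0.8, A = 6.4 in², y = 0.4 in, Ī = 0.34133 in⁴.
Web plate: 0.55 × 10.8, A = 5.94 in², y = 6.2 in, Ī = 57.737 in⁴.
Top plate: 2.4 × 0.8, A = 1.92 in², y = 12 in, Ī = 0.1024 in⁴.
Hole (subtracted): ⌀0.3, A = 0.070686 in², y = 0.4 in, Ī = 0.00039761 in⁴.
Centroid: ȳ = ΣA·y / ΣA = 4.3977 in.
Transfer each piece to the centroidal x-axis using Ī + A·d² with d = y − 4.3977:
  bottom plate: d = -3.9977 in → contributes +102.62 in⁴
  web plate: d = 1.8023 in → contributes +77.033 in⁴
  top plate: d = 7.6023 in → contributes +111.07 in⁴
  hole: d = -3.9977 in → contributes −1.13 in⁴
Total I = 289.59 in⁴.

Ix ≈ 290 in⁴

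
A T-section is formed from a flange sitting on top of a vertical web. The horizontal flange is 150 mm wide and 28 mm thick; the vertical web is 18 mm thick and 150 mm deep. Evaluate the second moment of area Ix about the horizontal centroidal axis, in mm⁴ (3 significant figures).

Ix ≈ 1.84 × 10⁷ mm⁴

Treat the section as a set of non-overlapping primitives; coordinates are from the bounding-box lower-left.
Flange: 150 × 28, A = 4 200 mm², y = 164 mm, Ī = 274 400 mm⁴.
Web: 18 × 150, A = 2 700 mm², y = 75 mm, Ī = 5 062 500 mm⁴.
Centroid: ȳ = ΣA·y / ΣA = 129.17 mm.
Transfer each piece to the horizontal centroidal axis using Ī + A·d² with d = y − 129.17:
  flange: d = 34.826 mm → contributes +5 368 397 mm⁴
  web: d = -54.174 mm → contributes +12 986 495 mm⁴
Total I = 18 354 891 mm⁴.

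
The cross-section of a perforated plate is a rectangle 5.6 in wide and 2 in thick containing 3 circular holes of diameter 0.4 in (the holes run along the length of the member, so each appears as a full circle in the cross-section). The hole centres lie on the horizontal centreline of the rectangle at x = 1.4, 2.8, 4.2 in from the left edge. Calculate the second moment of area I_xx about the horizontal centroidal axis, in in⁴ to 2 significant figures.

Decompose the section into non-overlapping parts with the origin at the bottom-left of its bounding rectangle.
Plate: 5.6 × 2, A = 11.2 in², y = 1 in, Ī = 3.733 in⁴.
Hole 1 (subtracted): ⌀0.4, A = 0.1257 in², y = 1 in, Ī = 0.001257 in⁴.
Hole 2 (subtracted): ⌀0.4, A = 0.1257 in², y = 1 in, Ī = 0.001257 in⁴.
Hole 3 (subtracted): ⌀0.4, A = 0.1257 in², y = 1 in, Ī = 0.001257 in⁴.
By symmetry the centroid is at mid-height, ȳ = 1 in.
All pieces are centred on the horizontal centroidal axis, so I = ΣĪ (holes subtracted) = 3.73 in⁴.

I_xx ≈ 3.7 in⁴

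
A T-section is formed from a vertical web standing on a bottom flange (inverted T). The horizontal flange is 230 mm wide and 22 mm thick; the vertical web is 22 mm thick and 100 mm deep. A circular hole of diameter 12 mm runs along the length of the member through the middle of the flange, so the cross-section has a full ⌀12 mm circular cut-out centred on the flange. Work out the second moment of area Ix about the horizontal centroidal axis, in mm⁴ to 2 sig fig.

Ix ≈ 7.7 × 10⁶ mm⁴

Decompose the section into non-overlapping parts with the origin at the bottom-left of its bounding rectangle.
Flange: 230 × 22, A = 5 060 mm², y = 11 mm, Ī = 204 087 mm⁴.
Web: 22 × 100, A = 2 200 mm², y = 72 mm, Ī = 1 833 333 mm⁴.
Hole (subtracted): ⌀12, A = 113.1 mm², y = 11 mm, Ī = 1 018 mm⁴.
Centroid: ȳ = ΣA·y / ΣA = 29.78 mm.
Transfer each piece to the horizontal centroidal axis using Ī + A·d² with d = y − 29.78:
  flange: d = -18.78 mm → contributes +1 988 189 mm⁴
  web: d = 42.22 mm → contributes +5 755 385 mm⁴
  hole: d = -18.78 mm → contributes −40 895 mm⁴
Total I = 7 702 680 mm⁴.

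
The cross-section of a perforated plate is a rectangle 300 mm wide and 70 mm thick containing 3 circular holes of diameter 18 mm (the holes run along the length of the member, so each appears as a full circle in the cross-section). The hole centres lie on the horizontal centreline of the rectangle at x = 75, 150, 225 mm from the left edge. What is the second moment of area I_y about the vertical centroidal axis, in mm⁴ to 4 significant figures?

Treat the section as a set of non-overlapping primitives; coordinates are from the bounding-box lower-left.
Plate: 300 × 70, A = 21 000 mm², x = 150 mm, Ī = 157 500 000 mm⁴.
Hole 1 (subtracted): ⌀18, A = 254.469 mm², x = 75 mm, Ī = 5 153 mm⁴.
Hole 2 (subtracted): ⌀18, A = 254.469 mm², x = 150 mm, Ī = 5 153 mm⁴.
Hole 3 (subtracted): ⌀18, A = 254.469 mm², x = 225 mm, Ī = 5 153 mm⁴.
By symmetry the centroid is at mid-width, x̄ = 150 mm.
Transfer each piece to the vertical centroidal axis using Ī + A·d² with d = x − 150:
  plate: d = 0 mm → contributes +157 500 000 mm⁴
  hole 1: d = -75 mm → contributes −1 436 541 mm⁴
  hole 2: d = 0 mm → contributes −5 153 mm⁴
  hole 3: d = 75 mm → contributes −1 436 541 mm⁴
Total I = 154 621 765 mm⁴.

I_y ≈ 1.546 × 10⁸ mm⁴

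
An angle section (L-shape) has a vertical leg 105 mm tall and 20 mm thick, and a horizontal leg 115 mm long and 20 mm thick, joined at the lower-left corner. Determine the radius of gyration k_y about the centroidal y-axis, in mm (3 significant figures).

k_y ≈ 34.6 mm

Break the section into simple shapes (no overlaps), measuring from the bottom-left corner of the bounding box.
Vertical leg: 20 × 105, A = 2 100 mm², x = 10 mm, Ī = 70 000 mm⁴.
Horizontal leg (remainder): 95 × 20, A = 1 900 mm², x = 67.5 mm, Ī = 1 428 958 mm⁴.
Centroid: x̄ = ΣA·x / ΣA = 37.313 mm.
Transfer each piece to the centroidal y-axis using Ī + A·d² with d = x − 37.313:
  vertical leg: d = -27.313 mm → contributes +1 636 543 mm⁴
  horizontal leg (remainder): d = 30.188 mm → contributes +3 160 400 mm⁴
Total I = 4 796 943 mm⁴.
Radius of gyration: k = √(I/A) = √(4 796 943 / 4 000) = 34.63 mm.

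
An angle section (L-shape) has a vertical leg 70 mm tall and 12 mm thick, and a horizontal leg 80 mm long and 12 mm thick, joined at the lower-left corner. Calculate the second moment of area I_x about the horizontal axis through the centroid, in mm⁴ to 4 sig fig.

Split into non-overlapping primitives; take the origin at the lower-left of the bounding box.
Vertical leg: 12 × 70, A = 840 mm², y = 35 mm, Ī = 343 000 mm⁴.
Horizontal leg (remainder): 68 × 12, A = 816 mm², y = 6 mm, Ī = 9 792 mm⁴.
Centroid: ȳ = ΣA·y / ΣA = 20.7101 mm.
Transfer each piece to the horizontal axis through the centroid using Ī + A·d² with d = y − 20.7101:
  vertical leg: d = 14.2899 mm → contributes +514 528 mm⁴
  horizontal leg (remainder): d = -14.7101 mm → contributes +186 365 mm⁴
Total I = 700 893 mm⁴.

I_x ≈ 7.009 × 10⁵ mm⁴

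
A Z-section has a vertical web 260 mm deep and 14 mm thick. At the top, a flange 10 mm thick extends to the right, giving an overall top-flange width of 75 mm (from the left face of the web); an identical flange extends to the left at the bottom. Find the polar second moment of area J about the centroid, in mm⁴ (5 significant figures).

Decompose the section into non-overlapping parts with the origin at the bottom-left of its bounding rectangle.
Web: 14 × 260, A = 3 640 mm², y = 130 mm, Ī = 20 505 333 mm⁴.
Top flange (beyond web): 61 × 10, A = 610 mm², y = 255 mm, Ī = 5083.333 mm⁴.
Bottom flange (beyond web): 61 × 10, A = 610 mm², y = 5 mm, Ī = 5083.333 mm⁴.
Centroid: ȳ = ΣA·y / ΣA = 130 mm.
Transfer each piece to the centroidal x-axis using Ī + A·d² with d = y − 130:
  web: d = 0 mm → contributes +20 505 333 mm⁴
  top flange (beyond web): d = 125 mm → contributes +9 536 333 mm⁴
  bottom flange (beyond web): d = -125 mm → contributes +9 536 333 mm⁴
Total I = 39 578 000 mm⁴.
For the y-axis: x̄ = 68 mm.
Repeating about the centroidal y-axis gives I_y = 2 153 380 mm⁴.
Polar second moment: J = I_x + I_y = 41 731 380 mm⁴.

J ≈ 4.1731 × 10⁷ mm⁴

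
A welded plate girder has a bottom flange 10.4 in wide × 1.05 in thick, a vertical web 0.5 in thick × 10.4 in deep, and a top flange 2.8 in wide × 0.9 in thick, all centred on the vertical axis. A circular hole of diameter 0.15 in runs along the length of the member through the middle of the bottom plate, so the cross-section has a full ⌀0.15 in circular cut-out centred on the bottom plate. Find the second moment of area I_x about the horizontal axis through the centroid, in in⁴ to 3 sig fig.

I_x ≈ 361 in⁴

Split into non-overlapping primitives; take the origin at the lower-left of the bounding box.
Bottom plate: 10.4 × 1.05, A = 10.92 in², y = 0.525 in, Ī = 1.0033 in⁴.
Web plate: 0.5 × 10.4, A = 5.2 in², y = 6.25 in, Ī = 46.869 in⁴.
Top plate: 2.8 × 0.9, A = 2.52 in², y = 11.9 in, Ī = 0.1701 in⁴.
Hole (subtracted): ⌀0.15, A = 0.017671 in², y = 0.525 in, Ī = 0.00002485 in⁴.
Centroid: ȳ = ΣA·y / ΣA = 3.6629 in.
Transfer each piece to the horizontal axis through the centroid using Ī + A·d² with d = y − 3.6629:
  bottom plate: d = -3.1379 in → contributes +108.53 in⁴
  web plate: d = 2.5871 in → contributes +81.673 in⁴
  top plate: d = 8.2371 in → contributes +171.15 in⁴
  hole: d = -3.1379 in → contributes −0.17403 in⁴
Total I = 361.18 in⁴.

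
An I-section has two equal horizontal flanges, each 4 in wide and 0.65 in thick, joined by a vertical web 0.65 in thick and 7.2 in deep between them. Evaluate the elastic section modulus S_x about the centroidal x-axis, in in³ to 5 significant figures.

Split into non-overlapping primitives; take the origin at the lower-left of the bounding box.
Bottom flange: 4 × 0.65, A = 2.6 in², y = 0.325 in, Ī = 0.09154167 in⁴.
Web: 0.65 × 7.2, A = 4.68 in², y = 4.25 in, Ī = 20.2176 in⁴.
Top flange: 4 × 0.65, A = 2.6 in², y = 8.175 in, Ī = 0.09154167 in⁴.
By symmetry the centroid is at mid-height, ȳ = 4.25 in.
Transfer each piece to the centroidal x-axis using Ī + A·d² with d = y − 4.25:
  bottom flange: d = -3.925 in → contributes +40.14617 in⁴
  web: d = 0 in → contributes +20.2176 in⁴
  top flange: d = 3.925 in → contributes +40.14617 in⁴
Total I = 100.5099 in⁴.
Extreme fibre distance c = 4.25 in; S = I/c = 23.6494 in³.

S_x ≈ 23.649 in³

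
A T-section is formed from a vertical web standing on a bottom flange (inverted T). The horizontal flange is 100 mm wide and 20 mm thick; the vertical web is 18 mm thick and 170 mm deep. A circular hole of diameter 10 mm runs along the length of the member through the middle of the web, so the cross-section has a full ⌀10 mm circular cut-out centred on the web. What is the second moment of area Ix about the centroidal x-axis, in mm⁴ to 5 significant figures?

Break the section into simple shapes (no overlaps), measuring from the bottom-left corner of the bounding box.
Flange: 100 × 20, A = 2 000 mm², y = 10 mm, Ī = 66666.67 mm⁴.
Web: 18 × 170, A = 3 060 mm², y = 105 mm, Ī = 7 369 500 mm⁴.
Hole (subtracted): ⌀10, A = 78.53982 mm², y = 105 mm, Ī = 490.8739 mm⁴.
Centroid: ȳ = ΣA·y / ΣA = 66.85857 mm.
Transfer each piece to the centroidal x-axis using Ī + A·d² with d = y − 66.85857:
  flange: d = -56.85857 mm → contributes +6 532 461 mm⁴
  web: d = 38.14143 mm → contributes +11 821 091 mm⁴
  hole: d = 38.14143 mm → contributes −114748.1 mm⁴
Total I = 18 238 805 mm⁴.

Ix ≈ 1.8239 × 10⁷ mm⁴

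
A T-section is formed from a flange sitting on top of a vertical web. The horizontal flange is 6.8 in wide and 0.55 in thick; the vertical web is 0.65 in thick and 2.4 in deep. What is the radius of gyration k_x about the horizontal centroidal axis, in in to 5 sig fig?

k_x ≈ 0.78164 in

Break the section into simple shapes (no overlaps), measuring from the bottom-left corner of the bounding box.
Flange: 6.8 × 0.55, A = 3.74 in², y = 2.675 in, Ī = 0.09427917 in⁴.
Web: 0.65 × 2.4, A = 1.56 in², y = 1.2 in, Ī = 0.7488 in⁴.
Centroid: ȳ = ΣA·y / ΣA = 2.240849 in.
Transfer each piece to the horizontal centroidal axis using Ī + A·d² with d = y − 2.240849:
  flange: d = 0.4341509 in → contributes +0.7992207 in⁴
  web: d = -1.040849 in → contributes +2.438852 in⁴
Total I = 3.238073 in⁴.
Radius of gyration: k = √(I/A) = √(3.238073 / 5.3) = 0.7816375 in.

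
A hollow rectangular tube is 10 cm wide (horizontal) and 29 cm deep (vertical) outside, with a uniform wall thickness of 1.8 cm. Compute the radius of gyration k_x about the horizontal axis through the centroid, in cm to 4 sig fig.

Decompose the section into non-overlapping parts with the origin at the bottom-left of its bounding rectangle.
Outer rectangle: 10 × 29, A = 290 cm², y = 14.5 cm, Ī = 20324.2 cm⁴.
Inner void (subtracted): 6.4 × 25.4, A = 162.56 cm², y = 14.5 cm, Ī = 8739.77 cm⁴.
By symmetry the centroid is at mid-height, ȳ = 14.5 cm.
All pieces are centred on the horizontal axis through the centroid, so I = ΣĪ (holes subtracted) = 11584.4 cm⁴.
Radius of gyration: k = √(I/A) = √(11584.4 / 127.44) = 9.53419 cm.

k_x ≈ 9.534 cm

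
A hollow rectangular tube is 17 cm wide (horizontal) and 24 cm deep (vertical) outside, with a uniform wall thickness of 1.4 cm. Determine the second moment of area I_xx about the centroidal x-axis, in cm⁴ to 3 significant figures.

I_xx ≈ 8310 cm⁴

Treat the section as a set of non-overlapping primitives; coordinates are from the bounding-box lower-left.
Outer rectangle: 17 × 24, A = 408 cm², y = 12 cm, Ī = 19 584 cm⁴.
Inner void (subtracted): 14.2 × 21.2, A = 301.04 cm², y = 12 cm, Ī = 11 275 cm⁴.
By symmetry the centroid is at mid-height, ȳ = 12 cm.
All pieces are centred on the centroidal x-axis, so I = ΣĪ (holes subtracted) = 8 309 cm⁴.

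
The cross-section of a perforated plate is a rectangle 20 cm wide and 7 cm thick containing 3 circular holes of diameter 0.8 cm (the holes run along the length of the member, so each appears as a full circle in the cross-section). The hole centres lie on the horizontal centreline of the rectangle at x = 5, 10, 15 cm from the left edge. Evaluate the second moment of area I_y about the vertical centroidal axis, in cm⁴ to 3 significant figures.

Split into non-overlapping primitives; take the origin at the lower-left of the bounding box.
Plate: 20 × 7, A = 140 cm², x = 10 cm, Ī = 4666.7 cm⁴.
Hole 1 (subtracted): ⌀0.8, A = 0.50265 cm², x = 5 cm, Ī = 0.020106 cm⁴.
Hole 2 (subtracted): ⌀0.8, A = 0.50265 cm², x = 10 cm, Ī = 0.020106 cm⁴.
Hole 3 (subtracted): ⌀0.8, A = 0.50265 cm², x = 15 cm, Ī = 0.020106 cm⁴.
By symmetry the centroid is at mid-width, x̄ = 10 cm.
Transfer each piece to the vertical centroidal axis using Ī + A·d² with d = x − 10:
  plate: d = 0 cm → contributes +4666.7 cm⁴
  hole 1: d = -5 cm → contributes −12.586 cm⁴
  hole 2: d = 0 cm → contributes −0.020106 cm⁴
  hole 3: d = 5 cm → contributes −12.586 cm⁴
Total I = 4641.5 cm⁴.

I_y ≈ 4640 cm⁴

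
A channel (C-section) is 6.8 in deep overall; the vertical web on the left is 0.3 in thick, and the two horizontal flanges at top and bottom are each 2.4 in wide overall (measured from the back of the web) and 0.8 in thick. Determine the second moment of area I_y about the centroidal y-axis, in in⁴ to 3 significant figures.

Break the section into simple shapes (no overlaps), measuring from the bottom-left corner of the bounding box.
Web: 0.3 × 6.8, A = 2.04 in², x = 0.15 in, Ī = 0.0153 in⁴.
Top flange (beyond web): 2.1 × 0.8, A = 1.68 in², x = 1.35 in, Ī = 0.6174 in⁴.
Bottom flange (beyond web): 2.1 × 0.8, A = 1.68 in², x = 1.35 in, Ī = 0.6174 in⁴.
Centroid: x̄ = ΣA·x / ΣA = 0.89667 in.
Transfer each piece to the centroidal y-axis using Ī + A·d² with d = x − 0.89667:
  web: d = -0.74667 in → contributes +1.1526 in⁴
  top flange (beyond web): d = 0.45333 in → contributes +0.96266 in⁴
  bottom flange (beyond web): d = 0.45333 in → contributes +0.96266 in⁴
Total I = 3.0779 in⁴.

I_y ≈ 3.08 in⁴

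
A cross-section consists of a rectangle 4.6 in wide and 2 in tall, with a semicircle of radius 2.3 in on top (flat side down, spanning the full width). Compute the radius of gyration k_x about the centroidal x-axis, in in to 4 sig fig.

k_x ≈ 1.151 in

Split into non-overlapping primitives; take the origin at the lower-left of the bounding box.
Rectangular body: 4.6 × 2, A = 9.2 in², y = 1 in, Ī = 3.06667 in⁴.
Semicircular cap: semicircle r = 2.3, A = 8.30951 in², y = 2.97615 in, Ī = 3.07145 in⁴.
Centroid: ȳ = ΣA·y / ΣA = 1.93782 in.
Transfer each piece to the centroidal x-axis using Ī + A·d² with d = y − 1.93782:
  rectangular body: d = -0.937824 in → contributes +11.1582 in⁴
  semicircular cap: d = 1.03833 in → contributes +12.0301 in⁴
Total I = 23.1883 in⁴.
Radius of gyration: k = √(I/A) = √(23.1883 / 17.5095) = 1.15079 in.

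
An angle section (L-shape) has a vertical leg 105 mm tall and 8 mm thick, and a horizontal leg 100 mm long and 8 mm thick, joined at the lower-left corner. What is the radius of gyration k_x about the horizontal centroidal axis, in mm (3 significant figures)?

Treat the section as a set of non-overlapping primitives; coordinates are from the bounding-box lower-left.
Vertical leg: 8 × 105, A = 840 mm², y = 52.5 mm, Ī = 771 750 mm⁴.
Horizontal leg (remainder): 92 × 8, A = 736 mm², y = 4 mm, Ī = 3925.3 mm⁴.
Centroid: ȳ = ΣA·y / ΣA = 29.85 mm.
Transfer each piece to the horizontal centroidal axis using Ī + A·d² with d = y − 29.85:
  vertical leg: d = 22.65 mm → contributes +1 202 679 mm⁴
  horizontal leg (remainder): d = -25.85 mm → contributes +495 747 mm⁴
Total I = 1 698 426 mm⁴.
Radius of gyration: k = √(I/A) = √(1 698 426 / 1 576) = 32.828 mm.

k_x ≈ 32.8 mm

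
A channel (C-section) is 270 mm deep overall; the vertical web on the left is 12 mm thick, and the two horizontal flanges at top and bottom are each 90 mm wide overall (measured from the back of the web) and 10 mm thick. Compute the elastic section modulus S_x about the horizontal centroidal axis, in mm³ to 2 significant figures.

S_x ≈ 3.4 × 10⁵ mm³

Treat the section as a set of non-overlapping primitives; coordinates are from the bounding-box lower-left.
Web: 12 × 270, A = 3 240 mm², y = 135 mm, Ī = 19 683 000 mm⁴.
Top flange (beyond web): 78 × 10, A = 780 mm², y = 265 mm, Ī = 6 500 mm⁴.
Bottom flange (beyond web): 78 × 10, A = 780 mm², y = 5 mm, Ī = 6 500 mm⁴.
By symmetry the centroid is at mid-height, ȳ = 135 mm.
Transfer each piece to the horizontal centroidal axis using Ī + A·d² with d = y − 135:
  web: d = 0 mm → contributes +19 683 000 mm⁴
  top flange (beyond web): d = 130 mm → contributes +13 188 500 mm⁴
  bottom flange (beyond web): d = -130 mm → contributes +13 188 500 mm⁴
Total I = 46 060 000 mm⁴.
Extreme fibre distance c = 135 mm; S = I/c = 341 185 mm³.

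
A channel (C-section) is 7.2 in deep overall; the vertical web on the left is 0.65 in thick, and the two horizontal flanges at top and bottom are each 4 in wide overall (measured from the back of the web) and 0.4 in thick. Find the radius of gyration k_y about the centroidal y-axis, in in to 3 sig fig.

Break the section into simple shapes (no overlaps), measuring from the bottom-left corner of the bounding box.
Web: 0.65 × 7.2, A = 4.68 in², x = 0.325 in, Ī = 0.16478 in⁴.
Top flange (beyond web): 3.35 × 0.4, A = 1.34 in², x = 2.325 in, Ī = 1.2532 in⁴.
Bottom flange (beyond web): 3.35 × 0.4, A = 1.34 in², x = 2.325 in, Ī = 1.2532 in⁴.
Centroid: x̄ = ΣA·x / ΣA = 1.0533 in.
Transfer each piece to the centroidal y-axis using Ī + A·d² with d = x − 1.0533:
  web: d = -0.72826 in → contributes +2.6469 in⁴
  top flange (beyond web): d = 1.2717 in → contributes +3.4204 in⁴
  bottom flange (beyond web): d = 1.2717 in → contributes +3.4204 in⁴
Total I = 9.4877 in⁴.
Radius of gyration: k = √(I/A) = √(9.4877 / 7.36) = 1.1354 in.

k_y ≈ 1.14 in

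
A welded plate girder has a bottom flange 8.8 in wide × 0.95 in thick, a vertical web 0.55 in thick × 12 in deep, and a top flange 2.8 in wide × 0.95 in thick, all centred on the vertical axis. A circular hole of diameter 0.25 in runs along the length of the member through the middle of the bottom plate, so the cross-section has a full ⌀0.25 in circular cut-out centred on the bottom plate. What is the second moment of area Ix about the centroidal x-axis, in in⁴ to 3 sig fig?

Ix ≈ 464 in⁴

Decompose the section into non-overlapping parts with the origin at the bottom-left of its bounding rectangle.
Bottom plate: 8.8 × 0.95, A = 8.36 in², y = 0.475 in, Ī = 0.62874 in⁴.
Web plate: 0.55 × 12, A = 6.6 in², y = 6.95 in, Ī = 79.2 in⁴.
Top plate: 2.8 × 0.95, A = 2.66 in², y = 13.425 in, Ī = 0.20005 in⁴.
Hole (subtracted): ⌀0.25, A = 0.049087 in², y = 0.475 in, Ī = 0.00019175 in⁴.
Centroid: ȳ = ΣA·y / ΣA = 4.8676 in.
Transfer each piece to the centroidal x-axis using Ī + A·d² with d = y − 4.8676:
  bottom plate: d = -4.3926 in → contributes +161.93 in⁴
  web plate: d = 2.0824 in → contributes +107.82 in⁴
  top plate: d = 8.5574 in → contributes +194.99 in⁴
  hole: d = -4.3926 in → contributes −0.94733 in⁴
Total I = 463.8 in⁴.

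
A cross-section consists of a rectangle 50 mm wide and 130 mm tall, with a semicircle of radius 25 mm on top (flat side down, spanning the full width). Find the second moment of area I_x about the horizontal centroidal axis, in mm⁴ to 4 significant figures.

I_x ≈ 1.407 × 10⁷ mm⁴

Split into non-overlapping primitives; take the origin at the lower-left of the bounding box.
Rectangular body: 50 × 130, A = 6 500 mm², y = 65 mm, Ī = 9 154 167 mm⁴.
Semicircular cap: semicircle r = 25, A = 981.748 mm², y = 140.61 mm, Ī = 42873.8 mm⁴.
Centroid: ȳ = ΣA·y / ΣA = 74.9215 mm.
Transfer each piece to the horizontal centroidal axis using Ī + A·d² with d = y − 74.9215:
  rectangular body: d = -9.92151 mm → contributes +9 794 004 mm⁴
  semicircular cap: d = 65.6888 mm → contributes +4 279 135 mm⁴
Total I = 14 073 139 mm⁴.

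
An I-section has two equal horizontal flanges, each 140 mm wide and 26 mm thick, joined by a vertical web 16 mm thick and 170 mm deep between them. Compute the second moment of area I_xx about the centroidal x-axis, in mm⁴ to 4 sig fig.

I_xx ≈ 7.688 × 10⁷ mm⁴

Split into non-overlapping primitives; take the origin at the lower-left of the bounding box.
Bottom flange: 140 × 26, A = 3 640 mm², y = 13 mm, Ī = 205 053 mm⁴.
Web: 16 × 170, A = 2 720 mm², y = 111 mm, Ī = 6 550 667 mm⁴.
Top flange: 140 × 26, A = 3 640 mm², y = 209 mm, Ī = 205 053 mm⁴.
By symmetry the centroid is at mid-height, ȳ = 111 mm.
Transfer each piece to the centroidal x-axis using Ī + A·d² with d = y − 111:
  bottom flange: d = -98 mm → contributes +35 163 613 mm⁴
  web: d = 0 mm → contributes +6 550 667 mm⁴
  top flange: d = 98 mm → contributes +35 163 613 mm⁴
Total I = 76 877 893 mm⁴.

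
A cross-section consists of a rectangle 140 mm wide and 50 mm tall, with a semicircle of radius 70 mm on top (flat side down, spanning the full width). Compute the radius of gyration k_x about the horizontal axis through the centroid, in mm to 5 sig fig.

Split into non-overlapping primitives; take the origin at the lower-left of the bounding box.
Rectangular body: 140 × 50, A = 7 000 mm², y = 25 mm, Ī = 1 458 333 mm⁴.
Semicircular cap: semicircle r = 70, A = 7696.902 mm², y = 79.70892 mm, Ī = 2 635 265 mm⁴.
Centroid: ȳ = ΣA·y / ΣA = 53.65156 mm.
Transfer each piece to the horizontal axis through the centroid using Ī + A·d² with d = y − 53.65156:
  rectangular body: d = -28.65156 mm → contributes +7 204 718 mm⁴
  semicircular cap: d = 26.05736 mm → contributes +7 861 353 mm⁴
Total I = 15 066 071 mm⁴.
Radius of gyration: k = √(I/A) = √(15 066 071 / 14696.9) = 32.01748 mm.

k_x ≈ 32.017 mm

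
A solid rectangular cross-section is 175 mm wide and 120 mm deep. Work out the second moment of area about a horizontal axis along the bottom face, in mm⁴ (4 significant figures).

I_base ≈ 1.008 × 10⁸ mm⁴

The section: 175 × 120, A = 21 000 mm², y = 60 mm, Ī = 25 200 000 mm⁴.
Transfer it to the base of the section using Ī + A·d² with d = y − 0:
  the section: d = 60 mm → contributes +100 800 000 mm⁴
Total I = 100 800 000 mm⁴.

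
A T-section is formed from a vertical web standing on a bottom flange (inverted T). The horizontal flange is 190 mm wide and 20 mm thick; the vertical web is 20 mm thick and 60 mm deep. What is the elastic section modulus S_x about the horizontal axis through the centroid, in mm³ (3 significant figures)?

Break the section into simple shapes (no overlaps), measuring from the bottom-left corner of the bounding box.
Flange: 190 × 20, A = 3 800 mm², y = 10 mm, Ī = 126 667 mm⁴.
Web: 20 × 60, A = 1 200 mm², y = 50 mm, Ī = 360 000 mm⁴.
Centroid: ȳ = ΣA·y / ΣA = 19.6 mm.
Transfer each piece to the horizontal axis through the centroid using Ī + A·d² with d = y − 19.6:
  flange: d = -9.6 mm → contributes +476 875 mm⁴
  web: d = 30.4 mm → contributes +1 468 992 mm⁴
Total I = 1 945 867 mm⁴.
Extreme fibre distance c = 60.4 mm; S = I/c = 32 216 mm³.

S_x ≈ 3.22 × 10⁴ mm³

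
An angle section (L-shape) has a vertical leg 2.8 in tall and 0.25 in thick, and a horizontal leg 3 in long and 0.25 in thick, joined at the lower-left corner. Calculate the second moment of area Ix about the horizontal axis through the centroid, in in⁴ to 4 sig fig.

Split into non-overlapping primitives; take the origin at the lower-left of the bounding box.
Vertical leg: 0.25 × 2.8, A = 0.7 in², y = 1.4 in, Ī = 0.457333 in⁴.
Horizontal leg (remainder): 2.75 × 0.25, A = 0.6875 in², y = 0.125 in, Ī = 0.00358073 in⁴.
Centroid: ȳ = ΣA·y / ΣA = 0.768243 in.
Transfer each piece to the horizontal axis through the centroid using Ī + A·d² with d = y − 0.768243:
  vertical leg: d = 0.631757 in → contributes +0.736715 in⁴
  horizontal leg (remainder): d = -0.643243 in → contributes +0.288042 in⁴
Total I = 1.02476 in⁴.

Ix ≈ 1.025 in⁴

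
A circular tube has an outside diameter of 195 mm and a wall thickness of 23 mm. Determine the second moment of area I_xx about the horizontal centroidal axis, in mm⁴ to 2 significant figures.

I_xx ≈ 4.7 × 10⁷ mm⁴

Treat the section as a set of non-overlapping primitives; coordinates are from the bounding-box lower-left.
Outer circle: ⌀195, A = 29 865 mm², y = 97.5 mm, Ī = 70 975 481 mm⁴.
Bore (subtracted): ⌀149, A = 17 437 mm², y = 97.5 mm, Ī = 24 194 406 mm⁴.
By symmetry the centroid is at mid-height, ȳ = 97.5 mm.
All pieces are centred on the horizontal centroidal axis, so I = ΣĪ (holes subtracted) = 46 781 075 mm⁴.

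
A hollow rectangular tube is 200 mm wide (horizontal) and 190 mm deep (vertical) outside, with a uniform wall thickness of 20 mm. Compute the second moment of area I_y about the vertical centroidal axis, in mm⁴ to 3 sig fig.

I_y ≈ 7.55 × 10⁷ mm⁴

Break the section into simple shapes (no overlaps), measuring from the bottom-left corner of the bounding box.
Outer rectangle: 200 × 190, A = 38 000 mm², x = 100 mm, Ī = 126 666 667 mm⁴.
Inner void (subtracted): 160 × 150, A = 24 000 mm², x = 100 mm, Ī = 51 200 000 mm⁴.
By symmetry the centroid is at mid-width, x̄ = 100 mm.
All pieces are centred on the vertical centroidal axis, so I = ΣĪ (holes subtracted) = 75 466 667 mm⁴.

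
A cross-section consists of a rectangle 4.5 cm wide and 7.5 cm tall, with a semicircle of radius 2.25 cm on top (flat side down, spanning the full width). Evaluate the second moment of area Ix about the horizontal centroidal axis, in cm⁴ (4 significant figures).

Ix ≈ 303.5 cm⁴

Treat the section as a set of non-overlapping primitives; coordinates are from the bounding-box lower-left.
Rectangular body: 4.5 × 7.5, A = 33.75 cm², y = 3.75 cm, Ī = 158.203 cm⁴.
Semicircular cap: semicircle r = 2.25, A = 7.95216 cm², y = 8.45493 cm, Ī = 2.81295 cm⁴.
Centroid: ȳ = ΣA·y / ΣA = 4.64718 cm.
Transfer each piece to the horizontal centroidal axis using Ī + A·d² with d = y − 4.64718:
  rectangular body: d = -0.89718 cm → contributes +185.37 cm⁴
  semicircular cap: d = 3.80775 cm → contributes +118.111 cm⁴
Total I = 303.481 cm⁴.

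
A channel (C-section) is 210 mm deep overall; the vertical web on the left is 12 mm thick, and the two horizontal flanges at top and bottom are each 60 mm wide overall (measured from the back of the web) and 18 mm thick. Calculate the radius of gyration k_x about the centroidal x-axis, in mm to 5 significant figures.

Treat the section as a set of non-overlapping primitives; coordinates are from the bounding-box lower-left.
Web: 12 × 210, A = 2 520 mm², y = 105 mm, Ī = 9 261 000 mm⁴.
Top flange (beyond web): 48 × 18, A = 864 mm², y = 201 mm, Ī = 23 328 mm⁴.
Bottom flange (beyond web): 48 × 18, A = 864 mm², y = 9 mm, Ī = 23 328 mm⁴.
By symmetry the centroid is at mid-height, ȳ = 105 mm.
Transfer each piece to the centroidal x-axis using Ī + A·d² with d = y − 105:
  web: d = 0 mm → contributes +9 261 000 mm⁴
  top flange (beyond web): d = 96 mm → contributes +7 985 952 mm⁴
  bottom flange (beyond web): d = -96 mm → contributes +7 985 952 mm⁴
Total I = 25 232 904 mm⁴.
Radius of gyration: k = √(I/A) = √(25 232 904 / 4 248) = 77.07107 mm.

k_x ≈ 77.071 mm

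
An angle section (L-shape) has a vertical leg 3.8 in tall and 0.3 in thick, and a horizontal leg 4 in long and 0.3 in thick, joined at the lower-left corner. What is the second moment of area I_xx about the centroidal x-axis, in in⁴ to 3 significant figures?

I_xx ≈ 3.10 in⁴

Split into non-overlapping primitives; take the origin at the lower-left of the bounding box.
Vertical leg: 0.3 × 3.8, A = 1.14 in², y = 1.9 in, Ī = 1.3718 in⁴.
Horizontal leg (remainder): 3.7 × 0.3, A = 1.11 in², y = 0.15 in, Ī = 0.008325 in⁴.
Centroid: ȳ = ΣA·y / ΣA = 1.0367 in.
Transfer each piece to the centroidal x-axis using Ī + A·d² with d = y − 1.0367:
  vertical leg: d = 0.86333 in → contributes +2.2215 in⁴
  horizontal leg (remainder): d = -0.88667 in → contributes +0.88098 in⁴
Total I = 3.1025 in⁴.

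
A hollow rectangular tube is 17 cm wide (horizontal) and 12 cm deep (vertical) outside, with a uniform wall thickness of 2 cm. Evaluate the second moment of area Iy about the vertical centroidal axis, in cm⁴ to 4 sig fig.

Break the section into simple shapes (no overlaps), measuring from the bottom-left corner of the bounding box.
Outer rectangle: 17 × 12, A = 204 cm², x = 8.5 cm, Ī = 4 913 cm⁴.
Inner void (subtracted): 13 × 8, A = 104 cm², x = 8.5 cm, Ī = 1464.67 cm⁴.
By symmetry the centroid is at mid-width, x̄ = 8.5 cm.
All pieces are centred on the vertical centroidal axis, so I = ΣĪ (holes subtracted) = 3448.33 cm⁴.

Iy ≈ 3448 cm⁴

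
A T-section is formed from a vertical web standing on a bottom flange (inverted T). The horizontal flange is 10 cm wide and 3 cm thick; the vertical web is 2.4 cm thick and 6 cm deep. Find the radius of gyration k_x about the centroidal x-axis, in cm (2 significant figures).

k_x ≈ 2.4 cm

Treat the section as a set of non-overlapping primitives; coordinates are from the bounding-box lower-left.
Flange: 10 × 3, A = 30 cm², y = 1.5 cm, Ī = 22.5 cm⁴.
Web: 2.4 × 6, A = 14.4 cm², y = 6 cm, Ī = 43.2 cm⁴.
Centroid: ȳ = ΣA·y / ΣA = 2.959 cm.
Transfer each piece to the centroidal x-axis using Ī + A·d² with d = y − 2.959:
  flange: d = -1.459 cm → contributes +86.4 cm⁴
  web: d = 3.041 cm → contributes +176.3 cm⁴
Total I = 262.7 cm⁴.
Radius of gyration: k = √(I/A) = √(262.7 / 44.4) = 2.433 cm.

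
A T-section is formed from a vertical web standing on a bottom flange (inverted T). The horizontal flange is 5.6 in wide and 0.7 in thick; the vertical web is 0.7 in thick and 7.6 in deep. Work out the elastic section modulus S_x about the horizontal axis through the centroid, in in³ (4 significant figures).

S_x ≈ 11.62 in³

Break the section into simple shapes (no overlaps), measuring from the bottom-left corner of the bounding box.
Flange: 5.6 × 0.7, A = 3.92 in², y = 0.35 in, Ī = 0.160067 in⁴.
Web: 0.7 × 7.6, A = 5.32 in², y = 4.5 in, Ī = 25.6069 in⁴.
Centroid: ȳ = ΣA·y / ΣA = 2.73939 in.
Transfer each piece to the horizontal axis through the centroid using Ī + A·d² with d = y − 2.73939:
  flange: d = -2.38939 in → contributes +22.5401 in⁴
  web: d = 1.76061 in → contributes +42.0975 in⁴
Total I = 64.6377 in⁴.
Extreme fibre distance c = 5.56061 in; S = I/c = 11.6242 in³.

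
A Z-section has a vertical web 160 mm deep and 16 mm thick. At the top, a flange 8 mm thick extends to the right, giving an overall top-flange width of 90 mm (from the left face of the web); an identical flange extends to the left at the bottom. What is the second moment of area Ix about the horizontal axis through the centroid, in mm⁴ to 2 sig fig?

Break the section into simple shapes (no overlaps), measuring from the bottom-left corner of the bounding box.
Web: 16 × 160, A = 2 560 mm², y = 80 mm, Ī = 5 461 333 mm⁴.
Top flange (beyond web): 74 × 8, A = 592 mm², y = 156 mm, Ī = 3 157 mm⁴.
Bottom flange (beyond web): 74 × 8, A = 592 mm², y = 4 mm, Ī = 3 157 mm⁴.
Centroid: ȳ = ΣA·y / ΣA = 80 mm.
Transfer each piece to the horizontal axis through the centroid using Ī + A·d² with d = y − 80:
  web: d = 0 mm → contributes +5 461 333 mm⁴
  top flange (beyond web): d = 76 mm → contributes +3 422 549 mm⁴
  bottom flange (beyond web): d = -76 mm → contributes +3 422 549 mm⁴
Total I = 12 306 432 mm⁴.

Ix ≈ 1.2 × 10⁷ mm⁴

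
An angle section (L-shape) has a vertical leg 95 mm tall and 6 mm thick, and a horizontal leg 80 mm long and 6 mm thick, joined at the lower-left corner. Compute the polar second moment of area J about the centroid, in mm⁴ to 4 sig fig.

Treat the section as a set of non-overlapping primitives; coordinates are from the bounding-box lower-left.
Vertical leg: 6 × 95, A = 570 mm², y = 47.5 mm, Ī = 428 688 mm⁴.
Horizontal leg (remainder): 74 × 6, A = 444 mm², y = 3 mm, Ī = 1 332 mm⁴.
Centroid: ȳ = ΣA·y / ΣA = 28.0148 mm.
Transfer each piece to the centroidal x-axis using Ī + A·d² with d = y − 28.0148:
  vertical leg: d = 19.4852 mm → contributes +645 101 mm⁴
  horizontal leg (remainder): d = -25.0148 mm → contributes +279 160 mm⁴
Total I = 924 262 mm⁴.
For the y-axis: x̄ = 20.5148 mm.
Repeating about the centroidal y-axis gives I_y = 603 659 mm⁴.
Polar second moment: J = I_x + I_y = 1 527 921 mm⁴.

J ≈ 1.528 × 10⁶ mm⁴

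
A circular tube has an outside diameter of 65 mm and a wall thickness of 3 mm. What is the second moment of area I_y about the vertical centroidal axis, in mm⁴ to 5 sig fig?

Break the section into simple shapes (no overlaps), measuring from the bottom-left corner of the bounding box.
Outer circle: ⌀65, A = 3318.307 mm², x = 32.5 mm, Ī = 876240.5 mm⁴.
Bore (subtracted): ⌀59, A = 2733.971 mm², x = 32.5 mm, Ī = 594809.6 mm⁴.
By symmetry the centroid is at mid-width, x̄ = 32.5 mm.
All pieces are centred on the vertical centroidal axis, so I = ΣĪ (holes subtracted) = 281430.9 mm⁴.

I_y ≈ 2.8143 × 10⁵ mm⁴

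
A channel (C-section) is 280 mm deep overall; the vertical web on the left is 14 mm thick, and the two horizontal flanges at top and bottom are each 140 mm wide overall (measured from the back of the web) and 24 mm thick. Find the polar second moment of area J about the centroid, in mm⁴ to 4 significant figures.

Break the section into simple shapes (no overlaps), measuring from the bottom-left corner of the bounding box.
Web: 14 × 280, A = 3 920 mm², y = 140 mm, Ī = 25 610 667 mm⁴.
Top flange (beyond web): 126 × 24, A = 3 024 mm², y = 268 mm, Ī = 145 152 mm⁴.
Bottom flange (beyond web): 126 × 24, A = 3 024 mm², y = 12 mm, Ī = 145 152 mm⁴.
By symmetry the centroid is at mid-height, ȳ = 140 mm.
Transfer each piece to the centroidal x-axis using Ī + A·d² with d = y − 140:
  web: d = 0 mm → contributes +25 610 667 mm⁴
  top flange (beyond web): d = 128 mm → contributes +49 690 368 mm⁴
  bottom flange (beyond web): d = -128 mm → contributes +49 690 368 mm⁴
Total I = 124 991 403 mm⁴.
For the y-axis: x̄ = 49.4719 mm.
Repeating about the centroidal y-axis gives I_y = 19 719 823 mm⁴.
Polar second moment: J = I_x + I_y = 144 711 225 mm⁴.

J ≈ 1.447 × 10⁸ mm⁴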